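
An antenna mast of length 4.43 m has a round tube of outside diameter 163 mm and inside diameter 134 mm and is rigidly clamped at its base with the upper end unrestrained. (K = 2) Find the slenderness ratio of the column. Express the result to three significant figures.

d_o = 163 mm, d_i = 134 mm
I = π(d_o⁴ − d_i⁴)/64 = π(163⁴ − 134.0⁴)/64 = 1.882×10^7 mm⁴
A = 6.765×10^3 mm²;  r_min = √(I/A) = √(1.882×10^7/6.765×10^3) = 52.75 mm
L_e = K·L = 2 × 4.43 m = 8.860 m = 8860.0 mm
λ = L_e / r_min = 8860.0 / 52.75 = 168

λ ≈ 168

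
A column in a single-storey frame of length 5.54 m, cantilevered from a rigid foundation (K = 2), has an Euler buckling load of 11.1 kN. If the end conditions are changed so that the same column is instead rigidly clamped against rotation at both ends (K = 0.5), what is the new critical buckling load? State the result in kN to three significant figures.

P_cr ∝ 1/K², so P_cr,new = P_cr,old × (K_old/K_new)² = 11.1 × (2/0.5)²
= 11.1 × 16.00 = 178 kN

P_cr ≈ 178 kN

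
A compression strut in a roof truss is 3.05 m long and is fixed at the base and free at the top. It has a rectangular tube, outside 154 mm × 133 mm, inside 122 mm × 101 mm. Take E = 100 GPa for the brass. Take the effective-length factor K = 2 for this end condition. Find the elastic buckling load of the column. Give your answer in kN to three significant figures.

P_cr ≈ 523 kN

Weak-axis I_min = (h_o·b_o³ − h_i·b_i³)/12 with b_o = 133, b_i = 101.0 mm (shorter outer/inner sides).
I_min = (154×133³ − 122.0×101.0³)/12 = 1.972×10^7 mm⁴
I = 1.972×10^7 mm⁴ = 1.972×10^-5 m⁴
Effective length L_e = K·L = 2 × 3.05 = 6.100 m
P_cr = π²EI / L_e² = π² × 100×10⁹ × 1.972×10^-5 / 6.100² = 5.230×10^5 N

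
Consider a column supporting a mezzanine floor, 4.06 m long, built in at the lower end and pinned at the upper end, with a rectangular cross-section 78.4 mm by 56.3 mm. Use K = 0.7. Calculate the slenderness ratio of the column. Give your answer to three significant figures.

Buckling occurs about the weak axis: I_min = h·b³/12 with b = 56.3 mm (the shorter side).
I_min = 78.4×56.3³/12 = 1.166×10^6 mm⁴
A = 4.414×10^3 mm²;  r_min = √(I/A) = √(1.166×10^6/4.414×10^3) = 16.25 mm
L_e = K·L = 0.7 × 4.06 m = 2.842 m = 2842.0 mm
λ = L_e / r_min = 2842.0 / 16.25 = 175

λ ≈ 175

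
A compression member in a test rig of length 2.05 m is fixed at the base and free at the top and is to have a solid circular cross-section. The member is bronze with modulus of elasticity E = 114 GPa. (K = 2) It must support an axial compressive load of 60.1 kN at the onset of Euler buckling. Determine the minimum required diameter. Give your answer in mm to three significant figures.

d ≈ 65.4 mm

L_e = K·L = 2 × 2.05 = 4.100 m
Required I = P_cr·L_e²/(π²E) = 6.010×10^4 × 4.100² / (π² × 1.14×10^11) = 8.979×10^-7 m⁴
I_req = 8.979×10^5 mm⁴
Solid circle: I = πd⁴/64  ⇒  d = (64I/π)^(1/4) = (64×8.979×10^5/π)^(1/4) = 65.4 mm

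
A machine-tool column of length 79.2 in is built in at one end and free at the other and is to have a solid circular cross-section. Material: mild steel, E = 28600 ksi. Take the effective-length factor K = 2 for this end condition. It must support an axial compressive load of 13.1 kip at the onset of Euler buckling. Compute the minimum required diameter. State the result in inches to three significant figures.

d ≈ 2.21 in

L_e = K·L = 2 × 79.2 = 158.4 in
Required I = P_cr·L_e²/(π²E) = 1.310×10^4 × 158.4² / (π² × 2.86×10^7) = 1.164 in⁴
Solid circle: I = πd⁴/64  ⇒  d = (64I/π)^(1/4) = (64×1.164/π)^(1/4) = 2.21 in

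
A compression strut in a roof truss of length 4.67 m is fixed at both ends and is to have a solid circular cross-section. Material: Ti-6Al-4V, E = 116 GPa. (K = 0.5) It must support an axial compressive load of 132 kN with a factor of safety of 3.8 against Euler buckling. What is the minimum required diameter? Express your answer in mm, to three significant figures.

Required P_cr = n·P = 3.8 × 132 = 501.6 kN
L_e = K·L = 0.5 × 4.67 = 2.335 m
Required I = P_cr·L_e²/(π²E) = 5.016×10^5 × 2.335² / (π² × 1.16×10^11) = 2.389×10^-6 m⁴
I_req = 2.389×10^6 mm⁴
Solid circle: I = πd⁴/64  ⇒  d = (64I/π)^(1/4) = (64×2.389×10^6/π)^(1/4) = 83.5 mm

d ≈ 83.5 mm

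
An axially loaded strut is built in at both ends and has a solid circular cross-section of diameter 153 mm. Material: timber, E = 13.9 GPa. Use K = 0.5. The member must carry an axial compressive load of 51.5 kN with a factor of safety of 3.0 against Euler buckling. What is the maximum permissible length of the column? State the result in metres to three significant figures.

L_max ≈ 9.77 m

I = πd⁴/64 = π×153⁴/64 = 2.690×10^7 mm⁴
I = 2.690×10^-5 m⁴
Required critical load P_cr = n·P = 3.0 × 51.5 = 154.5 kN = 1.545×10^5 N
From P_cr = π²EI/(K·L)²:  L = (1/K)·√(π²EI/P_cr) = (1/0.5)·√(π²×1.39×10^10×2.690×10^-5/1.545×10^5)
L = 9.77 m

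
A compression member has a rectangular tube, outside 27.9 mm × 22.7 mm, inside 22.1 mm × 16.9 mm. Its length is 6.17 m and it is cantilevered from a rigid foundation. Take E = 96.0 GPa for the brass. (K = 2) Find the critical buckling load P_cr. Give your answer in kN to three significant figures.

P_cr ≈ 0.114 kN

Weak-axis I_min = (h_o·b_o³ − h_i·b_i³)/12 with b_o = 22.7, b_i = 16.90 mm (shorter outer/inner sides).
I_min = (27.9×22.7³ − 22.10×16.90³)/12 = 1.831×10^4 mm⁴
I = 1.831×10^4 mm⁴ = 1.831×10^-8 m⁴
Effective length L_e = K·L = 2 × 6.17 = 12.34 m
P_cr = π²EI / L_e² = π² × 96.0×10⁹ × 1.831×10^-8 / 12.34² = 113.9 N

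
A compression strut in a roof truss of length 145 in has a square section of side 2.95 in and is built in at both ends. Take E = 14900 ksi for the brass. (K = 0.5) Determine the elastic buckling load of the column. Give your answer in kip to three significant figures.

P_cr ≈ 177 kip

I = a⁴/12 = 2.95⁴/12 = 6.311 in⁴
Effective length L_e = K·L = 0.5 × 145 = 72.50 in
P_cr = π²EI / L_e² = π² × 14900×10³ × 6.311 / 72.50² = 1.766×10^5 lb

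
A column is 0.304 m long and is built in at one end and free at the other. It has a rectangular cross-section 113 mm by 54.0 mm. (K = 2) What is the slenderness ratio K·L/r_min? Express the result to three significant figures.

λ ≈ 39.0

Buckling occurs about the weak axis: I_min = h·b³/12 with b = 54.0 mm (the shorter side).
I_min = 113×54.0³/12 = 1.483×10^6 mm⁴
A = 6.102×10^3 mm²;  r_min = √(I/A) = √(1.483×10^6/6.102×10^3) = 15.59 mm
L_e = K·L = 2 × 0.304 m = 0.6080 m = 608.00 mm
λ = L_e / r_min = 608.00 / 15.59 = 39.0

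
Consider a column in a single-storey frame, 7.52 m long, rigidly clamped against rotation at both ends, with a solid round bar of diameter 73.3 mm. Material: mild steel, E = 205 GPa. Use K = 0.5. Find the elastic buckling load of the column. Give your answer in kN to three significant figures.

P_cr ≈ 203 kN

I = πd⁴/64 = π×73.3⁴/64 = 1.417×10^6 mm⁴
I = 1.417×10^6 mm⁴ = 1.417×10^-6 m⁴
Effective length L_e = K·L = 0.5 × 7.52 = 3.760 m
P_cr = π²EI / L_e² = π² × 205×10⁹ × 1.417×10^-6 / 3.760² = 2.028×10^5 N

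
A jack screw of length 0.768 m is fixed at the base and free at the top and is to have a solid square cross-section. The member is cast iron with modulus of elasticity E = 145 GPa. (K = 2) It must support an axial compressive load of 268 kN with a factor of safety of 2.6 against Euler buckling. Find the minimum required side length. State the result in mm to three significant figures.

Required P_cr = n·P = 2.6 × 268 = 696.8 kN
L_e = K·L = 2 × 0.768 = 1.536 m
Required I = P_cr·L_e²/(π²E) = 6.968×10^5 × 1.536² / (π² × 1.45×10^11) = 1.149×10^-6 m⁴
I_req = 1.149×10^6 mm⁴
Solid square: I = a⁴/12  ⇒  a = (12I)^(1/4) = (12×1.149×10^6)^(1/4) = 60.9 mm

a ≈ 60.9 mm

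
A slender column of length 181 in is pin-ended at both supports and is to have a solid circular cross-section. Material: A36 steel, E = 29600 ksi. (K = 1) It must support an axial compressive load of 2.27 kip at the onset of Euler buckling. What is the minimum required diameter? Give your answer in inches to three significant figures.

d ≈ 1.51 in

L_e = K·L = 1 × 181 = 181.0 in
Required I = P_cr·L_e²/(π²E) = 2.270×10^3 × 181.0² / (π² × 2.96×10^7) = 0.2546 in⁴
Solid circle: I = πd⁴/64  ⇒  d = (64I/π)^(1/4) = (64×0.2546/π)^(1/4) = 1.51 in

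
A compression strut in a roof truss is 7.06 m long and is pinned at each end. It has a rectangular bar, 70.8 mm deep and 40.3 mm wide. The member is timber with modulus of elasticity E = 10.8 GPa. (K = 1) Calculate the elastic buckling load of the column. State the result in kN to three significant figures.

P_cr ≈ 0.826 kN

Buckling occurs about the weak axis: I_min = h·b³/12 with b = 40.3 mm (the shorter side).
I_min = 70.8×40.3³/12 = 3.862×10^5 mm⁴
I = 3.862×10^5 mm⁴ = 3.862×10^-7 m⁴
Effective length L_e = K·L = 1 × 7.06 = 7.060 m
P_cr = π²EI / L_e² = π² × 10.8×10⁹ × 3.862×10^-7 / 7.060² = 825.8 N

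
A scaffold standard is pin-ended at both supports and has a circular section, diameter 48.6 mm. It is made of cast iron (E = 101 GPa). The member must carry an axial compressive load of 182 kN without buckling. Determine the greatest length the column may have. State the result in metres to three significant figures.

I = πd⁴/64 = π×48.6⁴/64 = 2.739×10^5 mm⁴
I = 2.739×10^-7 m⁴
At the buckling limit P_cr = P = 1.820×10^5 N
From P_cr = π²EI/(K·L)²:  L = (1/K)·√(π²EI/P_cr) = (1/1)·√(π²×1.01×10^11×2.739×10^-7/1.820×10^5)
L = 1.22 m

L_max ≈ 1.22 m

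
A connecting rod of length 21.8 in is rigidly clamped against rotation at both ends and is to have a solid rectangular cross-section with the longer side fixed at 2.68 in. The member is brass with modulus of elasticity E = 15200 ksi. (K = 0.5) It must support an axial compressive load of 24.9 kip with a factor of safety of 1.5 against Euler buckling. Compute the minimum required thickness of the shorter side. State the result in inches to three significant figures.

b ≈ 0.510 in

Required P_cr = n·P = 1.5 × 24.9 = 37.35 kip
L_e = K·L = 0.5 × 21.8 = 10.90 in
Required I = P_cr·L_e²/(π²E) = 3.735×10^4 × 10.90² / (π² × 1.52×10^7) = 2.958×10^-2 in⁴
Rectangle, weak axis: I_min = h·b³/12 with h = 2.68 in fixed  ⇒  b = (12I/h)^(1/3) = 0.510 in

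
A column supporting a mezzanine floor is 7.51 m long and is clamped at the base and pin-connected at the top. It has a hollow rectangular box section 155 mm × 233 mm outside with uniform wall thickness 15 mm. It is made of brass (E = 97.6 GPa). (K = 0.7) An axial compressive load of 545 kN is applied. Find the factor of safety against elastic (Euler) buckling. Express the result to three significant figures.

Inner dimensions: h_i = 233 − 2×15 = 203.0 mm, b_i = 155 − 2×15 = 125.0 mm
Weak-axis I_min = (h_o·b_o³ − h_i·b_i³)/12 with b_o = 155, b_i = 125.0 mm (shorter outer/inner sides).
I_min = (233×155³ − 203.0×125.0³)/12 = 3.926×10^7 mm⁴
I = 3.926×10^7 mm⁴ = 3.926×10^-5 m⁴
Effective length L_e = K·L = 0.7 × 7.51 = 5.257 m
P_cr = π²EI / L_e² = π² × 97.6×10⁹ × 3.926×10^-5 / 5.257² = 1.369×10^6 N
Factor of safety n = P_cr / P = 1368.6 / 545 = 2.51

n ≈ 2.51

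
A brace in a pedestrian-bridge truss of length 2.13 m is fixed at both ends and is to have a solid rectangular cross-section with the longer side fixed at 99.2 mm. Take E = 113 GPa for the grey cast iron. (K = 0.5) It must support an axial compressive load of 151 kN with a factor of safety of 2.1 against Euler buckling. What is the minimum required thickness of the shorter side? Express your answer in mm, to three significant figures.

b ≈ 33.9 mm

Required P_cr = n·P = 2.1 × 151 = 317.1 kN
L_e = K·L = 0.5 × 2.13 = 1.065 m
Required I = P_cr·L_e²/(π²E) = 3.171×10^5 × 1.065² / (π² × 1.13×10^11) = 3.225×10^-7 m⁴
I_req = 3.225×10^5 mm⁴
Rectangle, weak axis: I_min = h·b³/12 with h = 99.2 mm fixed  ⇒  b = (12I/h)^(1/3) = 33.9 mm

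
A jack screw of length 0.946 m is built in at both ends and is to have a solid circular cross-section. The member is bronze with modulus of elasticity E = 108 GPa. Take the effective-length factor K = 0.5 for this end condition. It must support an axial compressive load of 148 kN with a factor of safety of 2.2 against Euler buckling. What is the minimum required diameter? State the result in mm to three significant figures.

d ≈ 34.4 mm

Required P_cr = n·P = 2.2 × 148 = 325.6 kN
L_e = K·L = 0.5 × 0.946 = 0.4730 m
Required I = P_cr·L_e²/(π²E) = 3.256×10^5 × 0.4730² / (π² × 1.08×10^11) = 6.834×10^-8 m⁴
I_req = 6.834×10^4 mm⁴
Solid circle: I = πd⁴/64  ⇒  d = (64I/π)^(1/4) = (64×6.834×10^4/π)^(1/4) = 34.4 mm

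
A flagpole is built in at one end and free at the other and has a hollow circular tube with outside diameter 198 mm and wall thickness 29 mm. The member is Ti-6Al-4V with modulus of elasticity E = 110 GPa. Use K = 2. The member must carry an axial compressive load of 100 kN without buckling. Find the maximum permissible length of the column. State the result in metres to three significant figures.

Inner diameter d_i = 198 − 2×29 = 140.0 mm
I = π(d_o⁴ − d_i⁴)/64 = π(198⁴ − 140.0⁴)/64 = 5.659×10^7 mm⁴
I = 5.659×10^-5 m⁴
At the buckling limit P_cr = P = 1.000×10^5 N
From P_cr = π²EI/(K·L)²:  L = (1/K)·√(π²EI/P_cr) = (1/2)·√(π²×1.10×10^11×5.659×10^-5/1.000×10^5)
L = 12.4 m

L_max ≈ 12.4 m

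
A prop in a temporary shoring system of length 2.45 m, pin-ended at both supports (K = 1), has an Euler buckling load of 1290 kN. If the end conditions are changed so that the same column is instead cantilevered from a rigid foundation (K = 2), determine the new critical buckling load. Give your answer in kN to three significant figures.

P_cr ∝ 1/K², so P_cr,new = P_cr,old × (K_old/K_new)² = 1290 × (1/2)²
= 1290 × 0.2500 = 322 kN

P_cr ≈ 322 kN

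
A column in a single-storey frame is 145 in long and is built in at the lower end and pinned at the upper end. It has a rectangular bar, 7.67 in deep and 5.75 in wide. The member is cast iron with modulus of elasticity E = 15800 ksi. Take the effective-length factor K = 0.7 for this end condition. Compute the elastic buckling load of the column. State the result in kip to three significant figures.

P_cr ≈ 1840 kip

Buckling occurs about the weak axis: I_min = h·b³/12 with b = 5.75 in (the shorter side).
I_min = 7.67×5.75³/12 = 121.5 in⁴
Effective length L_e = K·L = 0.7 × 145 = 101.5 in
P_cr = π²EI / L_e² = π² × 15800×10³ × 121.5 / 101.5² = 1.839×10^6 lb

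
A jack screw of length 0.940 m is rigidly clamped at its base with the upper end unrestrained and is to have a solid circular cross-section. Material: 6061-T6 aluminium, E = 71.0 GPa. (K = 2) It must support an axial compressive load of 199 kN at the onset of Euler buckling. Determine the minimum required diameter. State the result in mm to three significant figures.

d ≈ 67.2 mm

L_e = K·L = 2 × 0.940 = 1.880 m
Required I = P_cr·L_e²/(π²E) = 1.990×10^5 × 1.880² / (π² × 7.10×10^10) = 1.004×10^-6 m⁴
I_req = 1.004×10^6 mm⁴
Solid circle: I = πd⁴/64  ⇒  d = (64I/π)^(1/4) = (64×1.004×10^6/π)^(1/4) = 67.2 mm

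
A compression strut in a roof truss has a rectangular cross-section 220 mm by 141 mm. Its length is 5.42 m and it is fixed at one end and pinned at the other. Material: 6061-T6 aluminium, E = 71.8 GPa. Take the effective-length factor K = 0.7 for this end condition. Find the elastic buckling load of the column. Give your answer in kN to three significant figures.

P_cr ≈ 2530 kN

Buckling occurs about the weak axis: I_min = h·b³/12 with b = 141 mm (the shorter side).
I_min = 220×141³/12 = 5.139×10^7 mm⁴
I = 5.139×10^7 mm⁴ = 5.139×10^-5 m⁴
Effective length L_e = K·L = 0.7 × 5.42 = 3.794 m
P_cr = π²EI / L_e² = π² × 71.8×10⁹ × 5.139×10^-5 / 3.794² = 2.530×10^6 N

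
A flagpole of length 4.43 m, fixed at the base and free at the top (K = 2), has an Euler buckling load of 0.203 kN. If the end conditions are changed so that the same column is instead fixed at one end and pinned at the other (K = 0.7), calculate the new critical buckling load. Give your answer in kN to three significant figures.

P_cr ≈ 1.66 kN

P_cr ∝ 1/K², so P_cr,new = P_cr,old × (K_old/K_new)² = 0.203 × (2/0.7)²
= 0.203 × 8.163 = 1.66 kN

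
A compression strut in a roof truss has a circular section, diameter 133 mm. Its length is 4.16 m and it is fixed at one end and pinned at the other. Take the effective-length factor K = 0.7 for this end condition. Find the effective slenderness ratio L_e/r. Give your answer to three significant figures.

λ ≈ 87.6

I = πd⁴/64 = π×133⁴/64 = 1.536×10^7 mm⁴
A = 1.389×10^4 mm²;  r_min = √(I/A) = √(1.536×10^7/1.389×10^4) = 33.25 mm
L_e = K·L = 0.7 × 4.16 m = 2.912 m = 2912.0 mm
λ = L_e / r_min = 2912.0 / 33.25 = 87.6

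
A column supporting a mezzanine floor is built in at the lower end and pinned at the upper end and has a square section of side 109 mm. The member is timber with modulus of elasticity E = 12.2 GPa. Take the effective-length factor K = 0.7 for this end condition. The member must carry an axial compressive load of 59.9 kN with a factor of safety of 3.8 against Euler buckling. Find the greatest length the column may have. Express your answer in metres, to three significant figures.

I = a⁴/12 = 109⁴/12 = 1.176×10^7 mm⁴
I = 1.176×10^-5 m⁴
Required critical load P_cr = n·P = 3.8 × 59.9 = 227.6 kN = 2.276×10^5 N
From P_cr = π²EI/(K·L)²:  L = (1/K)·√(π²EI/P_cr) = (1/0.7)·√(π²×1.22×10^10×1.176×10^-5/2.276×10^5)
L = 3.56 m

L_max ≈ 3.56 m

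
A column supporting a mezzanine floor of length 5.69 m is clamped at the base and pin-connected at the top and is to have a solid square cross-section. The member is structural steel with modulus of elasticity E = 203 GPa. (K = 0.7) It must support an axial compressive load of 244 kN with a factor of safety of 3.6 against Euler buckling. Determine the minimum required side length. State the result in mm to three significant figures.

Required P_cr = n·P = 3.6 × 244 = 878.4 kN
L_e = K·L = 0.7 × 5.69 = 3.983 m
Required I = P_cr·L_e²/(π²E) = 8.784×10^5 × 3.983² / (π² × 2.03×10^11) = 6.955×10^-6 m⁴
I_req = 6.955×10^6 mm⁴
Solid square: I = a⁴/12  ⇒  a = (12I)^(1/4) = (12×6.955×10^6)^(1/4) = 95.6 mm

a ≈ 95.6 mm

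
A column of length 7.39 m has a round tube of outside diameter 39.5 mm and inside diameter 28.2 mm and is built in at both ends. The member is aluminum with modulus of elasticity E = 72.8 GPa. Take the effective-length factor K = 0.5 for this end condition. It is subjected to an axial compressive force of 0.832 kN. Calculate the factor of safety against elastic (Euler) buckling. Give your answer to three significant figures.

n ≈ 5.59

d_o = 39.5 mm, d_i = 28.2 mm
I = π(d_o⁴ − d_i⁴)/64 = π(39.5⁴ − 28.20⁴)/64 = 8.845×10^4 mm⁴
I = 8.845×10^4 mm⁴ = 8.845×10^-8 m⁴
Effective length L_e = K·L = 0.5 × 7.39 = 3.695 m
P_cr = π²EI / L_e² = π² × 72.8×10⁹ × 8.845×10^-8 / 3.695² = 4.655×10^3 N
Factor of safety n = P_cr / P = 4.6550 / 0.832 = 5.59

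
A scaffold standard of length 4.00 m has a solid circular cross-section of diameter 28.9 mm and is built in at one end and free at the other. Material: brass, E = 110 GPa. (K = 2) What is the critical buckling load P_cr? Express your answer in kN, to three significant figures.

P_cr ≈ 0.581 kN

I = πd⁴/64 = π×28.9⁴/64 = 3.424×10^4 mm⁴
I = 3.424×10^4 mm⁴ = 3.424×10^-8 m⁴
Effective length L_e = K·L = 2 × 4.00 = 8.000 m
P_cr = π²EI / L_e² = π² × 110×10⁹ × 3.424×10^-8 / 8.000² = 580.9 N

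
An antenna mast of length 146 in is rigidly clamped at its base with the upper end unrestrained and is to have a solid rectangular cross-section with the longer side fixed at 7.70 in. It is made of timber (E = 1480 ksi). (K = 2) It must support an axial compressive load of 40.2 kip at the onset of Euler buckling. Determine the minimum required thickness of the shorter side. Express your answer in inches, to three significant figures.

L_e = K·L = 2 × 146 = 292.0 in
Required I = P_cr·L_e²/(π²E) = 4.020×10^4 × 292.0² / (π² × 1.48×10^6) = 234.7 in⁴
Rectangle, weak axis: I_min = h·b³/12 with h = 7.70 in fixed  ⇒  b = (12I/h)^(1/3) = 7.15 in

b ≈ 7.15 in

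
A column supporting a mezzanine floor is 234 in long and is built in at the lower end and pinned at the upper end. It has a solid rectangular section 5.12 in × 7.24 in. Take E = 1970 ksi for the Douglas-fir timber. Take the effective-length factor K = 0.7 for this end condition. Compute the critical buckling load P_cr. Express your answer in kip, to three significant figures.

Buckling occurs about the weak axis: I_min = h·b³/12 with b = 5.12 in (the shorter side).
I_min = 7.24×5.12³/12 = 80.98 in⁴
Effective length L_e = K·L = 0.7 × 234 = 163.8 in
P_cr = π²EI / L_e² = π² × 1970×10³ × 80.98 / 163.8² = 5.868×10^4 lb

P_cr ≈ 58.7 kip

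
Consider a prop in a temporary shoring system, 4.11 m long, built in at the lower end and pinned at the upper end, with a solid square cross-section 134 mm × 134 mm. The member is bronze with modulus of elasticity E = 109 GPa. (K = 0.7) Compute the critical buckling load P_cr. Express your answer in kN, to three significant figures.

P_cr ≈ 3490 kN

I = a⁴/12 = 134⁴/12 = 2.687×10^7 mm⁴
I = 2.687×10^7 mm⁴ = 2.687×10^-5 m⁴
Effective length L_e = K·L = 0.7 × 4.11 = 2.877 m
P_cr = π²EI / L_e² = π² × 109×10⁹ × 2.687×10^-5 / 2.877² = 3.492×10^6 N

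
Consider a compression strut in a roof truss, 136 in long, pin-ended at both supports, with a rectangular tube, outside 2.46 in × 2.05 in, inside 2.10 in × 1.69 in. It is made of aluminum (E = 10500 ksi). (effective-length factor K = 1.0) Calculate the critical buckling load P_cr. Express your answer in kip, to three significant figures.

P_cr ≈ 5.16 kip

Weak-axis I_min = (h_o·b_o³ − h_i·b_i³)/12 with b_o = 2.05, b_i = 1.690 in (shorter outer/inner sides).
I_min = (2.46×2.05³ − 2.100×1.690³)/12 = 0.9214 in⁴
Effective length L_e = K·L = 1 × 136 = 136.0 in
P_cr = π²EI / L_e² = π² × 10500×10³ × 0.9214 / 136.0² = 5.163×10^3 lb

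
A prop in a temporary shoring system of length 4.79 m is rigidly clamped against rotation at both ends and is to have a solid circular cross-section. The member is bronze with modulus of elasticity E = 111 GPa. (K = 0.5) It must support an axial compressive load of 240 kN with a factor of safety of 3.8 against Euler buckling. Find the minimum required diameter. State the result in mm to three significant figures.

Required P_cr = n·P = 3.8 × 240 = 912.0 kN
L_e = K·L = 0.5 × 4.79 = 2.395 m
Required I = P_cr·L_e²/(π²E) = 9.120×10^5 × 2.395² / (π² × 1.11×10^11) = 4.775×10^-6 m⁴
I_req = 4.775×10^6 mm⁴
Solid circle: I = πd⁴/64  ⇒  d = (64I/π)^(1/4) = (64×4.775×10^6/π)^(1/4) = 99.3 mm

d ≈ 99.3 mm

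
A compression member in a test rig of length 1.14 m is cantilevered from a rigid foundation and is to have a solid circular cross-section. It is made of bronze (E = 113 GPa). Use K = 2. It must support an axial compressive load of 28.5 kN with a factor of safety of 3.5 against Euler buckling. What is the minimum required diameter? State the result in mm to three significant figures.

Required P_cr = n·P = 3.5 × 28.5 = 99.75 kN
L_e = K·L = 2 × 1.14 = 2.280 m
Required I = P_cr·L_e²/(π²E) = 9.975×10^4 × 2.280² / (π² × 1.13×10^11) = 4.649×10^-7 m⁴
I_req = 4.649×10^5 mm⁴
Solid circle: I = πd⁴/64  ⇒  d = (64I/π)^(1/4) = (64×4.649×10^5/π)^(1/4) = 55.5 mm

d ≈ 55.5 mm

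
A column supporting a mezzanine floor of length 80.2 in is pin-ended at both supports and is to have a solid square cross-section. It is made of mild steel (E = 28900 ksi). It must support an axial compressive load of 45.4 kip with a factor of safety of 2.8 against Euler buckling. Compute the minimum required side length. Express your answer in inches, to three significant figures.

a ≈ 2.42 in

Required P_cr = n·P = 2.8 × 45.4 = 127.1 kip
L_e = K·L = 1 × 80.2 = 80.20 in
Required I = P_cr·L_e²/(π²E) = 1.271×10^5 × 80.20² / (π² × 2.89×10^7) = 2.867 in⁴
Solid square: I = a⁴/12  ⇒  a = (12I)^(1/4) = (12×2.867)^(1/4) = 2.42 in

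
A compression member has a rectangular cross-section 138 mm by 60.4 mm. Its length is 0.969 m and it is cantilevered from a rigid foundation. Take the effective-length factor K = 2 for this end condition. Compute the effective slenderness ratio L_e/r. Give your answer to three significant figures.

λ ≈ 111

Buckling occurs about the weak axis: I_min = h·b³/12 with b = 60.4 mm (the shorter side).
I_min = 138×60.4³/12 = 2.534×10^6 mm⁴
A = 8.335×10^3 mm²;  r_min = √(I/A) = √(2.534×10^6/8.335×10^3) = 17.44 mm
L_e = K·L = 2 × 0.969 m = 1.938 m = 1938.0 mm
λ = L_e / r_min = 1938.0 / 17.44 = 111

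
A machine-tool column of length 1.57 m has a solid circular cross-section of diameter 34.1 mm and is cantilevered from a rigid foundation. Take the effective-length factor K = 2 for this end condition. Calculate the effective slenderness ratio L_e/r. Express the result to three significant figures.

For a solid circle r = d/4 = 34.1/4 = 8.525 mm
L_e = K·L = 2 × 1.57 m = 3.140 m = 3140.0 mm
λ = L_e / r_min = 3140.0 / 8.525 = 368

λ ≈ 368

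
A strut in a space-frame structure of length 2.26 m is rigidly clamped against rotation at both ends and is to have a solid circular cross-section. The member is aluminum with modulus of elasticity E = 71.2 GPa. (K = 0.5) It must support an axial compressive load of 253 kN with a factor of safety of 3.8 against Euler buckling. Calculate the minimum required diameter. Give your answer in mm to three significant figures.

Required P_cr = n·P = 3.8 × 253 = 961.4 kN
L_e = K·L = 0.5 × 2.26 = 1.130 m
Required I = P_cr·L_e²/(π²E) = 9.614×10^5 × 1.130² / (π² × 7.12×10^10) = 1.747×10^-6 m⁴
I_req = 1.747×10^6 mm⁴
Solid circle: I = πd⁴/64  ⇒  d = (64I/π)^(1/4) = (64×1.747×10^6/π)^(1/4) = 77.2 mm

d ≈ 77.2 mm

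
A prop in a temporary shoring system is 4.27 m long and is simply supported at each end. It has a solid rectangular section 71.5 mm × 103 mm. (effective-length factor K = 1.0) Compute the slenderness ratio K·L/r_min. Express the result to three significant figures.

λ ≈ 207

Buckling occurs about the weak axis: I_min = h·b³/12 with b = 71.5 mm (the shorter side).
I_min = 103×71.5³/12 = 3.137×10^6 mm⁴
A = 7.364×10^3 mm²;  r_min = √(I/A) = √(3.137×10^6/7.364×10^3) = 20.64 mm
L_e = K·L = 1 × 4.27 m = 4.270 m = 4270.0 mm
λ = L_e / r_min = 4270.0 / 20.64 = 207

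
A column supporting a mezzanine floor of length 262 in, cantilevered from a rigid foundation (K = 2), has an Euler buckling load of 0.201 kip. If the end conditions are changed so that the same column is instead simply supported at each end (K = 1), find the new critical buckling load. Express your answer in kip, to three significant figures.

P_cr ≈ 0.804 kip

P_cr ∝ 1/K², so P_cr,new = P_cr,old × (K_old/K_new)² = 0.201 × (2/1)²
= 0.201 × 4.000 = 0.804 kip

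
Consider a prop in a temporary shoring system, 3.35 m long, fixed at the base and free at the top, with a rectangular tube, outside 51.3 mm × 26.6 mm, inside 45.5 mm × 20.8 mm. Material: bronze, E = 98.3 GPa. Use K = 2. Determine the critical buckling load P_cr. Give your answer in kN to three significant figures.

P_cr ≈ 1.00 kN

Weak-axis I_min = (h_o·b_o³ − h_i·b_i³)/12 with b_o = 26.6, b_i = 20.80 mm (shorter outer/inner sides).
I_min = (51.3×26.6³ − 45.50×20.80³)/12 = 4.634×10^4 mm⁴
I = 4.634×10^4 mm⁴ = 4.634×10^-8 m⁴
Effective length L_e = K·L = 2 × 3.35 = 6.700 m
P_cr = π²EI / L_e² = π² × 98.3×10⁹ × 4.634×10^-8 / 6.700² = 1.002×10^3 N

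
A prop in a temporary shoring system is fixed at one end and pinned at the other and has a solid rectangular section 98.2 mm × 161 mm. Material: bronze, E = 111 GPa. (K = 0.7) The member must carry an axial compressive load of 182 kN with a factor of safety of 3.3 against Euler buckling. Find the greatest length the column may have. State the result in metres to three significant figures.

L_max ≈ 6.88 m

Buckling occurs about the weak axis: I_min = h·b³/12 with b = 98.2 mm (the shorter side).
I_min = 161×98.2³/12 = 1.271×10^7 mm⁴
I = 1.271×10^-5 m⁴
Required critical load P_cr = n·P = 3.3 × 182 = 600.6 kN = 6.006×10^5 N
From P_cr = π²EI/(K·L)²:  L = (1/K)·√(π²EI/P_cr) = (1/0.7)·√(π²×1.11×10^11×1.271×10^-5/6.006×10^5)
L = 6.88 m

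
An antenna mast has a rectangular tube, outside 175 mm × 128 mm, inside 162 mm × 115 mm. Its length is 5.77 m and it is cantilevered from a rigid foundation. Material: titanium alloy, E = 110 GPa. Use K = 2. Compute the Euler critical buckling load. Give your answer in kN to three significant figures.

P_cr ≈ 81.9 kN

Weak-axis I_min = (h_o·b_o³ − h_i·b_i³)/12 with b_o = 128, b_i = 115.0 mm (shorter outer/inner sides).
I_min = (175×128³ − 162.0×115.0³)/12 = 1.005×10^7 mm⁴
I = 1.005×10^7 mm⁴ = 1.005×10^-5 m⁴
Effective length L_e = K·L = 2 × 5.77 = 11.54 m
P_cr = π²EI / L_e² = π² × 110×10⁹ × 1.005×10^-5 / 11.54² = 8.194×10^4 N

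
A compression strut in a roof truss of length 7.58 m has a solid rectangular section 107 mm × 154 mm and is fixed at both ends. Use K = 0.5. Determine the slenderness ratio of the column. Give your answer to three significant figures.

For a rectangle r_min = b/√12 = 107/√12 = 30.89 mm
L_e = K·L = 0.5 × 7.58 m = 3.790 m = 3790.0 mm
λ = L_e / r_min = 3790.0 / 30.89 = 123

λ ≈ 123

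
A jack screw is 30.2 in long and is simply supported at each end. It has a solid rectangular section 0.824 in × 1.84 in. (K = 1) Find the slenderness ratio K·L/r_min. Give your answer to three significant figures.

λ ≈ 127

For a rectangle r_min = b/√12 = 0.824/√12 = 0.2379 in
L_e = K·L = 1 × 30.2 = 30.20 in
λ = L_e / r_min = 30.200 / 0.2379 = 127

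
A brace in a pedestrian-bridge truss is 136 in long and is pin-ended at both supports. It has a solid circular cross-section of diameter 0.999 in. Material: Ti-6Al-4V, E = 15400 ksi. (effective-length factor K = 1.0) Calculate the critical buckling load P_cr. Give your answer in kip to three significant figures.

I = πd⁴/64 = π×0.999⁴/64 = 4.889×10^-2 in⁴
Effective length L_e = K·L = 1 × 136 = 136.0 in
P_cr = π²EI / L_e² = π² × 15400×10³ × 4.889×10^-2 / 136.0² = 401.8 lb

P_cr ≈ 0.402 kip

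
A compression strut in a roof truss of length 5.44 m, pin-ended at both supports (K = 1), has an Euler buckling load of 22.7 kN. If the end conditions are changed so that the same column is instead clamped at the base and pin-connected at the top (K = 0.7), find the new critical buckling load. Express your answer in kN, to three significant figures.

P_cr ∝ 1/K², so P_cr,new = P_cr,old × (K_old/K_new)² = 22.7 × (1/0.7)²
= 22.7 × 2.041 = 46.3 kN

P_cr ≈ 46.3 kN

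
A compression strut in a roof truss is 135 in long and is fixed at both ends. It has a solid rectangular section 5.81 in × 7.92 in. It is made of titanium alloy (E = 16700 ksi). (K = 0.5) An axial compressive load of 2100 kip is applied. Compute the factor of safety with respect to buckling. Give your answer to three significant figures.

Buckling occurs about the weak axis: I_min = h·b³/12 with b = 5.81 in (the shorter side).
I_min = 7.92×5.81³/12 = 129.4 in⁴
Effective length L_e = K·L = 0.5 × 135 = 67.50 in
P_cr = π²EI / L_e² = π² × 16700×10³ × 129.4 / 67.50² = 4.683×10^6 lb
Factor of safety n = P_cr / P = 4682.5 / 2100 = 2.23

n ≈ 2.23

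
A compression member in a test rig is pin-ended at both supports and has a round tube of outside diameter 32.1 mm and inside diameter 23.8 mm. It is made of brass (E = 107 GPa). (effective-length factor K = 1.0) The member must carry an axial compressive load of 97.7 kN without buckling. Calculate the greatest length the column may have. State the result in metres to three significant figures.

L_max ≈ 0.627 m

d_o = 32.1 mm, d_i = 23.8 mm
I = π(d_o⁴ − d_i⁴)/64 = π(32.1⁴ − 23.80⁴)/64 = 3.637×10^4 mm⁴
I = 3.637×10^-8 m⁴
At the buckling limit P_cr = P = 9.770×10^4 N
From P_cr = π²EI/(K·L)²:  L = (1/K)·√(π²EI/P_cr) = (1/1)·√(π²×1.07×10^11×3.637×10^-8/9.770×10^4)
L = 0.627 m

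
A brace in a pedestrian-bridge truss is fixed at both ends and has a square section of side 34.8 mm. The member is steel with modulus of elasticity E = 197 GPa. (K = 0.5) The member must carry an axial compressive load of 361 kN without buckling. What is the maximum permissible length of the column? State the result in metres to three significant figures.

L_max ≈ 1.62 m

I = a⁴/12 = 34.8⁴/12 = 1.222×10^5 mm⁴
I = 1.222×10^-7 m⁴
At the buckling limit P_cr = P = 3.610×10^5 N
From P_cr = π²EI/(K·L)²:  L = (1/K)·√(π²EI/P_cr) = (1/0.5)·√(π²×1.97×10^11×1.222×10^-7/3.610×10^5)
L = 1.62 m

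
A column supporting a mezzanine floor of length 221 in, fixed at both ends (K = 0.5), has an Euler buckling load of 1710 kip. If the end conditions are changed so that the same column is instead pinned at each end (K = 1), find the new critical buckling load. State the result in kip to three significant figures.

P_cr ∝ 1/K², so P_cr,new = P_cr,old × (K_old/K_new)² = 1710 × (0.5/1)²
= 1710 × 0.2500 = 428 kip

P_cr ≈ 428 kip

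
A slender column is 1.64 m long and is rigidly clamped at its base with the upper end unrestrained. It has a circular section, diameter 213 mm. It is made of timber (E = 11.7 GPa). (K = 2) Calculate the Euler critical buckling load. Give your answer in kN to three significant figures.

P_cr ≈ 1080 kN

I = πd⁴/64 = π×213⁴/64 = 1.010×10^8 mm⁴
I = 1.010×10^8 mm⁴ = 1.010×10^-4 m⁴
Effective length L_e = K·L = 2 × 1.64 = 3.280 m
P_cr = π²EI / L_e² = π² × 11.7×10⁹ × 1.010×10^-4 / 3.280² = 1.084×10^6 N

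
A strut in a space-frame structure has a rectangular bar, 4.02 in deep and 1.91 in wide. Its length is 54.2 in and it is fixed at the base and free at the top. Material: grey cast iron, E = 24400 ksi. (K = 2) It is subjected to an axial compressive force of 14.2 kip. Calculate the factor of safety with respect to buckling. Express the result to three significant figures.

n ≈ 3.37

Buckling occurs about the weak axis: I_min = h·b³/12 with b = 1.91 in (the shorter side).
I_min = 4.02×1.91³/12 = 2.334 in⁴
Effective length L_e = K·L = 2 × 54.2 = 108.4 in
P_cr = π²EI / L_e² = π² × 24400×10³ × 2.334 / 108.4² = 4.784×10^4 lb
Factor of safety n = P_cr / P = 47.838 / 14.2 = 3.37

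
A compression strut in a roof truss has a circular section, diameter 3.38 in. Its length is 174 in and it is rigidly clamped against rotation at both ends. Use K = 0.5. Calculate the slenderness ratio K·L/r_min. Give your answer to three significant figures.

For a solid circle r = d/4 = 3.38/4 = 0.8450 in
L_e = K·L = 0.5 × 174 = 87.00 in
λ = L_e / r_min = 87.000 / 0.8450 = 103

λ ≈ 103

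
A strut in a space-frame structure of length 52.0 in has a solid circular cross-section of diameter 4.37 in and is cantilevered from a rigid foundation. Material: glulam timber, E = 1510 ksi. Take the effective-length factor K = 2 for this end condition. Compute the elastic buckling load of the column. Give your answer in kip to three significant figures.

P_cr ≈ 24.7 kip

I = πd⁴/64 = π×4.37⁴/64 = 17.90 in⁴
Effective length L_e = K·L = 2 × 52.0 = 104.0 in
P_cr = π²EI / L_e² = π² × 1510×10³ × 17.90 / 104.0² = 2.467×10^4 lb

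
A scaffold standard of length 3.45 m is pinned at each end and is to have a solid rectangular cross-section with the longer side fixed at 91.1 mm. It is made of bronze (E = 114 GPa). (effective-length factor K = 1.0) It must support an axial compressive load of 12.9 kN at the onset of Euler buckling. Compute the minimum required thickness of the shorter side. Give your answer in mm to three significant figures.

L_e = K·L = 1 × 3.45 = 3.450 m
Required I = P_cr·L_e²/(π²E) = 1.290×10^4 × 3.450² / (π² × 1.14×10^11) = 1.365×10^-7 m⁴
I_req = 1.365×10^5 mm⁴
Rectangle, weak axis: I_min = h·b³/12 with h = 91.1 mm fixed  ⇒  b = (12I/h)^(1/3) = 26.2 mm

b ≈ 26.2 mm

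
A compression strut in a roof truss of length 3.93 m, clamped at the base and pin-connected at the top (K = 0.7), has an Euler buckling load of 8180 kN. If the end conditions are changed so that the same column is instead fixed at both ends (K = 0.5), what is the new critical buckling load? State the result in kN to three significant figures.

P_cr ≈ 16000 kN

P_cr ∝ 1/K², so P_cr,new = P_cr,old × (K_old/K_new)² = 8180 × (0.7/0.5)²
= 8180 × 1.960 = 16000 kN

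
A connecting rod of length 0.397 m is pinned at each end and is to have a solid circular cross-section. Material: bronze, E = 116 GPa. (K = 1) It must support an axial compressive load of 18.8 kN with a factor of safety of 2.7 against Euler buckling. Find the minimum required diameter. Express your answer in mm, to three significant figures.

d ≈ 19.4 mm

Required P_cr = n·P = 2.7 × 18.8 = 50.76 kN
L_e = K·L = 1 × 0.397 = 0.3970 m
Required I = P_cr·L_e²/(π²E) = 5.076×10^4 × 0.3970² / (π² × 1.16×10^11) = 6.988×10^-9 m⁴
I_req = 6.988×10^3 mm⁴
Solid circle: I = πd⁴/64  ⇒  d = (64I/π)^(1/4) = (64×6.988×10^3/π)^(1/4) = 19.4 mm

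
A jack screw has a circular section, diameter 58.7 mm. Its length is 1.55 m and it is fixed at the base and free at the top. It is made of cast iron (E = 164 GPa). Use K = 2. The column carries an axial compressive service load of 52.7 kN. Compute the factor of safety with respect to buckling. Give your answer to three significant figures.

I = πd⁴/64 = π×58.7⁴/64 = 5.828×10^5 mm⁴
I = 5.828×10^5 mm⁴ = 5.828×10^-7 m⁴
Effective length L_e = K·L = 2 × 1.55 = 3.100 m
P_cr = π²EI / L_e² = π² × 164×10⁹ × 5.828×10^-7 / 3.100² = 9.816×10^4 N
Factor of safety n = P_cr / P = 98.162 / 52.7 = 1.86

n ≈ 1.86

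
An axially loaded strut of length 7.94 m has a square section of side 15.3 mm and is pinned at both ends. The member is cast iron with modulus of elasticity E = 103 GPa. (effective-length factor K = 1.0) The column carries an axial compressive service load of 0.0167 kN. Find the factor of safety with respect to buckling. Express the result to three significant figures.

n ≈ 4.41

I = a⁴/12 = 15.3⁴/12 = 4.567×10^3 mm⁴
I = 4.567×10^3 mm⁴ = 4.567×10^-9 m⁴
Effective length L_e = K·L = 1 × 7.94 = 7.940 m
P_cr = π²EI / L_e² = π² × 103×10⁹ × 4.567×10^-9 / 7.940² = 73.63 N
Factor of safety n = P_cr / P = 0.073634 / 0.0167 = 4.41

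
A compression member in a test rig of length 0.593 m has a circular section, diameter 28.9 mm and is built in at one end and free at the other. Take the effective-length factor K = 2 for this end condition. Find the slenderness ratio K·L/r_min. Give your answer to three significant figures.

I = πd⁴/64 = π×28.9⁴/64 = 3.424×10^4 mm⁴
A = 656.0 mm²;  r_min = √(I/A) = √(3.424×10^4/656.0) = 7.225 mm
L_e = K·L = 2 × 0.593 m = 1.186 m = 1186.0 mm
λ = L_e / r_min = 1186.0 / 7.225 = 164

λ ≈ 164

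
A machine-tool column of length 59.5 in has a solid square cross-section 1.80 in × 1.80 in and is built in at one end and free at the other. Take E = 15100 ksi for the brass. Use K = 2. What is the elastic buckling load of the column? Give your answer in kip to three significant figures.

P_cr ≈ 9.21 kip

I = a⁴/12 = 1.80⁴/12 = 0.8748 in⁴
Effective length L_e = K·L = 2 × 59.5 = 119.0 in
P_cr = π²EI / L_e² = π² × 15100×10³ × 0.8748 / 119.0² = 9.206×10^3 lb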